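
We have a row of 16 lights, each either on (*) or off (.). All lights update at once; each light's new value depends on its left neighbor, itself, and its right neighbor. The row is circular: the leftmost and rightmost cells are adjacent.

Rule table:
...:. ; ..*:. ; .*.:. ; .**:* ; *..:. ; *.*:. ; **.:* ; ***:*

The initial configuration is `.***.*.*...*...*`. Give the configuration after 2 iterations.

.***............

.***............
.***............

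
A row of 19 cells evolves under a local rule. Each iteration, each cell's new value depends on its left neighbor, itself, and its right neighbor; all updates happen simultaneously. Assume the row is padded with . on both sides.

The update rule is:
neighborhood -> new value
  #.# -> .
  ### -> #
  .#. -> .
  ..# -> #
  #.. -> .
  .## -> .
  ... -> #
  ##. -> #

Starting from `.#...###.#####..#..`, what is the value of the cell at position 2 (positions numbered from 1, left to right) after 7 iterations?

iteration 1: #..##.##..####.#..#
iteration 2: ..#.#..#.#.###...#.
iteration 3: ##....#.....##.##..
iteration 4: .#.###..####.#..#.#
iteration 5: #...##.#.###...#...
iteration 6: ..##.#....##.##..##
iteration 7: ##.#...###.#..#.#.#
position 2 holds #

#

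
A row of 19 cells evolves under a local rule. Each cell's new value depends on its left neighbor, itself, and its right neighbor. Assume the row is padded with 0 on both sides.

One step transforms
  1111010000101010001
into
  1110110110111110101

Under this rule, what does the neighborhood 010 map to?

At position 5 the neighborhood is 010; the next row has 1 there.

1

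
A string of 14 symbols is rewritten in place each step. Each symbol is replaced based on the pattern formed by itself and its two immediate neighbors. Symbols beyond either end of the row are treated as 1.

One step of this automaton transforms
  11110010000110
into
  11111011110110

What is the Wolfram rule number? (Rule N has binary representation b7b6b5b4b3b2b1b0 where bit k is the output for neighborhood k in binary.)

position 0: 111 → 1  (bit 7 = 1)
position 3: 110 → 1  (bit 6 = 1)
position 13: 101 → 0  (bit 5 = 0)
position 4: 100 → 1  (bit 4 = 1)
position 11: 011 → 1  (bit 3 = 1)
position 6: 010 → 1  (bit 2 = 1)
position 5: 001 → 0  (bit 1 = 0)
position 8: 000 → 1  (bit 0 = 1)
bits b7..b0 = 11011101 = 221

221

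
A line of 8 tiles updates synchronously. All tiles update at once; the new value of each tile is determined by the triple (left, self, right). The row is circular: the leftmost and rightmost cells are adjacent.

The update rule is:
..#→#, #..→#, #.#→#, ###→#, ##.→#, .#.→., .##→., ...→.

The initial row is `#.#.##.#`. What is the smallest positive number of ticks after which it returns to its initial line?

##.#.##.
.##.#.##
#.##.#.#
##.##.#.
.##.##.#
#.##.##.
.#.##.##
#.#.##.#

8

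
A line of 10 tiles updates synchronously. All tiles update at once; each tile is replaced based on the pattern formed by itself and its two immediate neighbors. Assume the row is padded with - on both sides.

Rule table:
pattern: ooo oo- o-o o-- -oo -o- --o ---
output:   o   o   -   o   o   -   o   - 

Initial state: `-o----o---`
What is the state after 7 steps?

o-o--o-o--
---oo---o-
--oooo-o-o
-ooooo----
ooooooo---
oooooooo--
ooooooooo-

ooooooooo-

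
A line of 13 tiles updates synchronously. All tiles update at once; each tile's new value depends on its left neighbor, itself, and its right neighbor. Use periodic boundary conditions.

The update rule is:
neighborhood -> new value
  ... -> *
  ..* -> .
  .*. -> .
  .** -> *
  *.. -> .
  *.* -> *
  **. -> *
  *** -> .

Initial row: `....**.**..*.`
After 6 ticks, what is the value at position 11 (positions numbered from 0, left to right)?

tick 1: ***.*****....
tick 2: *.***...*.**.
tick 3: .**.*.*..****
tick 4: ****.*...*..*
tick 5: ...**..*....*
tick 6: .*.**....**..
position 11 holds .

.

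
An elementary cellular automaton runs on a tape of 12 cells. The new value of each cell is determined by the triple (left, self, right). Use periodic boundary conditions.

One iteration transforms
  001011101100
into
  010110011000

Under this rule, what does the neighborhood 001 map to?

At position 1 the neighborhood is 001; the next row has 1 there.

1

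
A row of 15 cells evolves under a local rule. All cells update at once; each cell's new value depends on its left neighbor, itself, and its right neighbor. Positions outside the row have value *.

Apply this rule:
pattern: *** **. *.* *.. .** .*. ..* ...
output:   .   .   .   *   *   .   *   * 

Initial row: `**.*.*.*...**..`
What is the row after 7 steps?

step 1: ........****.**
step 2: *********....*.
step 3: .........****..
step 4: **********...**
step 5: ..........****.
step 6: ***********....
step 7: ...........****

...........****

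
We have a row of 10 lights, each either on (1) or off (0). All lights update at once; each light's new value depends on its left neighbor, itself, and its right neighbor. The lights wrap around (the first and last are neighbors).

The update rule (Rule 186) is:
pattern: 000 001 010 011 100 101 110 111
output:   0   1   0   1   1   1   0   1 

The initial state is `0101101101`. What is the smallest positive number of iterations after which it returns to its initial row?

10

iteration 1: 1011011010
iteration 2: 0110110101
iteration 3: 1101101010
iteration 4: 1011010101
iteration 5: 0110101011
iteration 6: 1101010110
iteration 7: 1010101101
iteration 8: 0101011011
iteration 9: 1010110110
iteration 10: 0101101101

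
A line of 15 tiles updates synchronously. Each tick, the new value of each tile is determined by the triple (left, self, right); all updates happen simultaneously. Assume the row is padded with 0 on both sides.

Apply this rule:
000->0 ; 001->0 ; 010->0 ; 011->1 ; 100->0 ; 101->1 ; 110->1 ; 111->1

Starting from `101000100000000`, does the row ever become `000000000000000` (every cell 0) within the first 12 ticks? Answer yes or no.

yes

010000000000000
000000000000000
all cells are 0 at tick 2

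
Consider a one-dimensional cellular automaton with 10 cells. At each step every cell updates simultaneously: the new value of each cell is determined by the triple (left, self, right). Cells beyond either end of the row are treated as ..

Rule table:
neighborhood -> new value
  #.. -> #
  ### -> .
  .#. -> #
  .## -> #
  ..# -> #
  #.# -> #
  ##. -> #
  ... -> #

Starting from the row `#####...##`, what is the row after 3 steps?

#...######
#####....#
#...######

#...######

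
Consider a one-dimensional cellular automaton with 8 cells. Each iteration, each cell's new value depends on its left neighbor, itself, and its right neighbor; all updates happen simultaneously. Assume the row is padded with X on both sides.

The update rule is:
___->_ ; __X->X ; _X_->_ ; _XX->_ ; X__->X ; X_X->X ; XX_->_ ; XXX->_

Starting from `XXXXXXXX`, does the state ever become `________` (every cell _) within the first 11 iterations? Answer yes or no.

________
all cells are _ at iteration 1

yes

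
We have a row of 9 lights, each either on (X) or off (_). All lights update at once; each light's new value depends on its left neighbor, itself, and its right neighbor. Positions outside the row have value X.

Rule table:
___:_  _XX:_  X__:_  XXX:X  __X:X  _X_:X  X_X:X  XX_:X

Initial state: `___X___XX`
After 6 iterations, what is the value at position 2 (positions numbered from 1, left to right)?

X

__XX__X_X
_X_X_XXX_
XXXXX_XXX
XXXXXX_XX
XXXXXXX_X
XXXXXXXX_
position 2 holds X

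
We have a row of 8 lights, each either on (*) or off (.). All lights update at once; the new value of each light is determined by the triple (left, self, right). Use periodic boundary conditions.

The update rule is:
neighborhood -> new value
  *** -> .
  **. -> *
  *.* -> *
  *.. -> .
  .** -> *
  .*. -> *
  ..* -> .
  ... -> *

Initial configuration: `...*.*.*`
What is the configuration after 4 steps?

.*.*****
****...*
...*.*.*  (repeats step 0; period 3)
step 4: .*.*****

.*.*****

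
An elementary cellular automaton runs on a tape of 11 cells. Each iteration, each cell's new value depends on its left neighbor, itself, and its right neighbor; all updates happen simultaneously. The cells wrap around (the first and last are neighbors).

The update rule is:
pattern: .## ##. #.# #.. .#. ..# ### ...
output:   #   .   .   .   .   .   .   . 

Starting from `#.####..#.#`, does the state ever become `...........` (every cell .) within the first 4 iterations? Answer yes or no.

yes

iteration 1: ..#.......#
iteration 2: ...........
all cells are . at iteration 2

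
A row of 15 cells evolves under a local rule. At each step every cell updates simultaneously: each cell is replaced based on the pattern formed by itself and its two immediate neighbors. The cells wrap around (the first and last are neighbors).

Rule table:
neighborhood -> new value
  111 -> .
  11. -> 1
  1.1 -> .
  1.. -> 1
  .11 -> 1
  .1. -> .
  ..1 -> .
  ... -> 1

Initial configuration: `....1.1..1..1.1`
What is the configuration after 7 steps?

.1.111..111....

111....1..1....
1.1111..1..111.
..1..11..1.1.1.
1..1.111......1
11...1.111111.1
.111...1....1.1
.1.111..111....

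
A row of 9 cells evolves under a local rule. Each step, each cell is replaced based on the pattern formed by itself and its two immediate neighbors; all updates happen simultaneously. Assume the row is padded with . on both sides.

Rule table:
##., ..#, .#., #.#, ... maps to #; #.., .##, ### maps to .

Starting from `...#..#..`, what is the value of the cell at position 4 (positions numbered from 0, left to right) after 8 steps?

step 1: ####.##.#
step 2: ...##.###
step 3: ###.##..#
step 4: ..##.#.##
step 5: ##.####.#
step 6: .##...###
step 7: #.#.##..#
step 8: ####.#.##
position 4 holds .

.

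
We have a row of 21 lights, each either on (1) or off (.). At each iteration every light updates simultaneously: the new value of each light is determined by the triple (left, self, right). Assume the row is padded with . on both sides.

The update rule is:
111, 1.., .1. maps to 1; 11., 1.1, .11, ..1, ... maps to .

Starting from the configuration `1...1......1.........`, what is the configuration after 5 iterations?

....11..11.....11....

iteration 1: 11..11.....11........
iteration 2: ..1...1......1.......
iteration 3: ..11..11.....11......
iteration 4: ....1...1......1.....
iteration 5: ....11..11.....11....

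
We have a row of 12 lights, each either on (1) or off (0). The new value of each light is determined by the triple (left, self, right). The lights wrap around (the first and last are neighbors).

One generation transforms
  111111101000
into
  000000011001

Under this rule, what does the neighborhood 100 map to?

At position 9 the neighborhood is 100; the next row has 0 there.

0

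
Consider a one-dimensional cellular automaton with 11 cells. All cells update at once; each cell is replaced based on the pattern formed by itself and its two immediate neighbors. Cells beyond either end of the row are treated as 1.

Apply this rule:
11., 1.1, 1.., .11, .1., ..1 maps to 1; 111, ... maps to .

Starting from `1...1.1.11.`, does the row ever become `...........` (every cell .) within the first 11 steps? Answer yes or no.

no

step 1: 11.11111111
step 2: .111.......
step 3: 11.11.....1
step 4: .11111...11
step 5: 11...11.11.
step 6: .11.1111111
step 7: 11111......
step 8: ....11....1
step 9: 1..1111..11
step 10: 1111..1111.
step 11: ...1111..11
step 11 is ...1111..11, still not uniform .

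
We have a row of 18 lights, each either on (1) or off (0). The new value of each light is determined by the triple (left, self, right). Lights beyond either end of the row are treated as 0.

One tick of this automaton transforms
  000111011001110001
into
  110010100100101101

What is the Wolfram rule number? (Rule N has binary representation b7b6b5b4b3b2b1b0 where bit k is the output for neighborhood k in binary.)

position 4: 111 → 1  (bit 7 = 1)
position 5: 110 → 0  (bit 6 = 0)
position 6: 101 → 1  (bit 5 = 1)
position 9: 100 → 1  (bit 4 = 1)
position 3: 011 → 0  (bit 3 = 0)
position 17: 010 → 1  (bit 2 = 1)
position 2: 001 → 0  (bit 1 = 0)
position 0: 000 → 1  (bit 0 = 1)
bits b7..b0 = 10110101 = 181

181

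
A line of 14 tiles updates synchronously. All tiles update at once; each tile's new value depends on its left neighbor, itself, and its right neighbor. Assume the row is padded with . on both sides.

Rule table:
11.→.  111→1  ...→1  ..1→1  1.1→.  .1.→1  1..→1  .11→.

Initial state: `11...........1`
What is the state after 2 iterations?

..111111111111
11.1111111111.

11.1111111111.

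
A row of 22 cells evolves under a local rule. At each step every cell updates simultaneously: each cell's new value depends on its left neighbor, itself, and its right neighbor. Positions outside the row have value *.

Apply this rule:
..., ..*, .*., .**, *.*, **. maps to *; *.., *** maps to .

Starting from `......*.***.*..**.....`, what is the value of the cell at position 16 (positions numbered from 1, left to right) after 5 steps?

*

.********.***.***.****
**......***.***.***...
.*.******.***.***.*.**
****....***.***.*****.
...*.****.***.***...**
position 16 holds *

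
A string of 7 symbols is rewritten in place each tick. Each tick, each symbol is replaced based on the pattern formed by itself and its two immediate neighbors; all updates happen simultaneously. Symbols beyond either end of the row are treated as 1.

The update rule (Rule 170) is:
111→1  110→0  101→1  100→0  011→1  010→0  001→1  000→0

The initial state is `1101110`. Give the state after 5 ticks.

1011111

1011101
0111011
1110111
1101111
1011111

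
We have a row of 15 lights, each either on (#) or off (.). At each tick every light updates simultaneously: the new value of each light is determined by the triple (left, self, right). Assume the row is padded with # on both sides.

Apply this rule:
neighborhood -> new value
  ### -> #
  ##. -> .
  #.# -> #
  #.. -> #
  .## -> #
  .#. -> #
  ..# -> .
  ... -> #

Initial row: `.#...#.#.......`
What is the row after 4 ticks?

tick 1: ####.#########.
tick 2: ###.#########.#
tick 3: ##.#########.##
tick 4: #.#########.###

#.#########.###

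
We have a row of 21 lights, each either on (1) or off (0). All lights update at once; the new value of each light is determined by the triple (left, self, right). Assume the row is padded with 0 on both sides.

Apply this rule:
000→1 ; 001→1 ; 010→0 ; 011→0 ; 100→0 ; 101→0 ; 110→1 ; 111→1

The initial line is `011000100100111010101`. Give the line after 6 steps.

000110101000111100101

step 1: 101011001001011000000
step 2: 000001010010001011111
step 3: 111110000100110001111
step 4: 011110111001010110111
step 5: 101110011010000010011
step 6: 000110101000111100101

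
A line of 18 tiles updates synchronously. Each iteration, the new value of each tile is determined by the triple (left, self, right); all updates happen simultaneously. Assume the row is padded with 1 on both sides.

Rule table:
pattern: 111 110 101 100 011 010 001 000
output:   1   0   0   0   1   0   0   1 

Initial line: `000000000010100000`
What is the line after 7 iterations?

011000111100100000

iteration 1: 011111111000001110
iteration 2: 011111110011101100
iteration 3: 011111100011001000
iteration 4: 011111001010000010
iteration 5: 011110000000111000
iteration 6: 011100111110110010
iteration 7: 011000111100100000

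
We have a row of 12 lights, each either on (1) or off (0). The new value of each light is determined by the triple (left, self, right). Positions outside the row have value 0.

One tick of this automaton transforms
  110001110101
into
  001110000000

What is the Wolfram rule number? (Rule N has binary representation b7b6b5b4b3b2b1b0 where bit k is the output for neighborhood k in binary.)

position 6: 111 → 0  (bit 7 = 0)
position 1: 110 → 0  (bit 6 = 0)
position 8: 101 → 0  (bit 5 = 0)
position 2: 100 → 1  (bit 4 = 1)
position 0: 011 → 0  (bit 3 = 0)
position 9: 010 → 0  (bit 2 = 0)
position 4: 001 → 1  (bit 1 = 1)
position 3: 000 → 1  (bit 0 = 1)
bits b7..b0 = 00010011 = 19

19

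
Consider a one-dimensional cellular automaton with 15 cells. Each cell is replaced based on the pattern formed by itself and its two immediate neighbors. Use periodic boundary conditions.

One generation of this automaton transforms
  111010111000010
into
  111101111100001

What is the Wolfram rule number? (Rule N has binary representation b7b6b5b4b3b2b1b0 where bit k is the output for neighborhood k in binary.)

248

position 1: 111 → 1  (bit 7 = 1)
position 2: 110 → 1  (bit 6 = 1)
position 3: 101 → 1  (bit 5 = 1)
position 9: 100 → 1  (bit 4 = 1)
position 0: 011 → 1  (bit 3 = 1)
position 4: 010 → 0  (bit 2 = 0)
position 12: 001 → 0  (bit 1 = 0)
position 10: 000 → 0  (bit 0 = 0)
bits b7..b0 = 11111000 = 248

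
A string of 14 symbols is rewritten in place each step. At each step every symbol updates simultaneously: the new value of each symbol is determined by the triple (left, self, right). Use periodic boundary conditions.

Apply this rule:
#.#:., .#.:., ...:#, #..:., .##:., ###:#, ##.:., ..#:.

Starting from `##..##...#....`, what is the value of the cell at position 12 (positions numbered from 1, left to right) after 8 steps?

#

.......#...##.
######...#....
.####..#...##.
..##.....#....
#....###...###
..##..#..#..##
..............
##############
position 12 holds #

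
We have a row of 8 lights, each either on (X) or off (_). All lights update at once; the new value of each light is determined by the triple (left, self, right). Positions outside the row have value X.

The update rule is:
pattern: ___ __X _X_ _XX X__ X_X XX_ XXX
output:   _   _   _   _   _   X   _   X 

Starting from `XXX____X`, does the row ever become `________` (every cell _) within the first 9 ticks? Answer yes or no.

XX______
X_______
________
all cells are _ at tick 3

yes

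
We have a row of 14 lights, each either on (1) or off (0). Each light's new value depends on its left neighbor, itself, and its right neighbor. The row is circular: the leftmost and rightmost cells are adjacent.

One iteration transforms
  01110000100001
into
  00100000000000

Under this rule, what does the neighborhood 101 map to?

0

At position 0 the neighborhood is 101; the next row has 0 there.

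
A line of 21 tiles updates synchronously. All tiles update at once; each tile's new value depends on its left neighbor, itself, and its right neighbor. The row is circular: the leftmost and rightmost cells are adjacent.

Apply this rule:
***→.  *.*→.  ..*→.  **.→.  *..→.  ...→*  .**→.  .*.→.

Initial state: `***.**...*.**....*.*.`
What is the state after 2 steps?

step 1: .......*......**.....
step 2: ******...****....****

******...****....****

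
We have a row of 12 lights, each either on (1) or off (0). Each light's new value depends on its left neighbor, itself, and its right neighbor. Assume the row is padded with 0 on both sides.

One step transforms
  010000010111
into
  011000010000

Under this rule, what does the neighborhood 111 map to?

At position 10 the neighborhood is 111; the next row has 0 there.

0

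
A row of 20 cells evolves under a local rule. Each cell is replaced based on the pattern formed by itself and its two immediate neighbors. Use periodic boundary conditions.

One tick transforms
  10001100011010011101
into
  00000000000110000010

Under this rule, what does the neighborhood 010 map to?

At position 12 the neighborhood is 010; the next row has 1 there.

1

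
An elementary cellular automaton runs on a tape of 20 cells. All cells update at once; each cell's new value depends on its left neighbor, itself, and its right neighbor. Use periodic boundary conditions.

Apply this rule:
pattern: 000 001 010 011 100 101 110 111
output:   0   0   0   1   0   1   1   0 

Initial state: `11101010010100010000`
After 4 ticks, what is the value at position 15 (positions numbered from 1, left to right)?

10110100001000000000
01111000000000000000
01001000000000000000
00000000000000000000
position 15 holds 0

0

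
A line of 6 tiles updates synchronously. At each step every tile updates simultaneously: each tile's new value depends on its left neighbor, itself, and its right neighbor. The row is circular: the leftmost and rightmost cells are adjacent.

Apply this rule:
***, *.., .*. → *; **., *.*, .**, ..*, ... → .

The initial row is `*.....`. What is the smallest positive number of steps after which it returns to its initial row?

step 1: **....
step 2: ..*...
step 3: ..**..
step 4: ....*.
step 5: ....**
step 6: *.....

6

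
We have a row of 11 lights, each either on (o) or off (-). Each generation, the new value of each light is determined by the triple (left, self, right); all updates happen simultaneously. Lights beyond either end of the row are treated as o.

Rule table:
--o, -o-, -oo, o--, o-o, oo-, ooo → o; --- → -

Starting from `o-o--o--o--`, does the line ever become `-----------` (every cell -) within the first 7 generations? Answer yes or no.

no

ooooooooooo
ooooooooooo  (fixed point — unchanged through generation 7)
generation 7 is ooooooooooo, still not uniform -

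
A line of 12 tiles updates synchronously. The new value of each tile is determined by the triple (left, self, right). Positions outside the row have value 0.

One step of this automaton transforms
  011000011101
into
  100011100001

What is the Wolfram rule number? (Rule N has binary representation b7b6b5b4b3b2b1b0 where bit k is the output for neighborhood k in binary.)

position 8: 111 → 0  (bit 7 = 0)
position 2: 110 → 0  (bit 6 = 0)
position 10: 101 → 0  (bit 5 = 0)
position 3: 100 → 0  (bit 4 = 0)
position 1: 011 → 0  (bit 3 = 0)
position 11: 010 → 1  (bit 2 = 1)
position 0: 001 → 1  (bit 1 = 1)
position 4: 000 → 1  (bit 0 = 1)
bits b7..b0 = 00000111 = 7

7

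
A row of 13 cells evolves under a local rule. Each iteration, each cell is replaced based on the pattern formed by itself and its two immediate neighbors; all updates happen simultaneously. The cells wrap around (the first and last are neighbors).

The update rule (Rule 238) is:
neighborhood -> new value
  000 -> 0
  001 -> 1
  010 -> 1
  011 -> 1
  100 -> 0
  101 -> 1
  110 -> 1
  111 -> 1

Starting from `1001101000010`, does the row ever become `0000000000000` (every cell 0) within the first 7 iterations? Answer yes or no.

no

iteration 1: 1011111000111
iteration 2: 1111111001111
iteration 3: 1111111011111
iteration 4: 1111111111111
iteration 5: 1111111111111  (fixed point — unchanged through iteration 7)
iteration 7 is 1111111111111, still not uniform 0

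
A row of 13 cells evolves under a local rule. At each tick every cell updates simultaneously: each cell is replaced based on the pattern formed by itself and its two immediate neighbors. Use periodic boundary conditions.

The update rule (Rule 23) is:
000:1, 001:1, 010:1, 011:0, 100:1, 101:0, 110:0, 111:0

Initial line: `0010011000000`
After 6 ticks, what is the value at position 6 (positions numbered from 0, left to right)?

1111100111111
0000011000000
1111100111111  (repeats tick 1; period 2)
tick 6: 0000011000000
position 6 holds 1

1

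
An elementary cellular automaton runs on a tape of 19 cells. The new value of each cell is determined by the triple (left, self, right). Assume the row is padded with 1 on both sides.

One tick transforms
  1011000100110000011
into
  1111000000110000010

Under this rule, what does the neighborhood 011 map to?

1

At position 2 the neighborhood is 011; the next row has 1 there.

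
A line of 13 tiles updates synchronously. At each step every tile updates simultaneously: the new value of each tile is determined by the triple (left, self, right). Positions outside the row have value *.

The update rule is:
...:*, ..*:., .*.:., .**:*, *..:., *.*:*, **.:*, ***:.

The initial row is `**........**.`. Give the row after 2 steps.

.*.******.***
*.**....***..

*.**....***..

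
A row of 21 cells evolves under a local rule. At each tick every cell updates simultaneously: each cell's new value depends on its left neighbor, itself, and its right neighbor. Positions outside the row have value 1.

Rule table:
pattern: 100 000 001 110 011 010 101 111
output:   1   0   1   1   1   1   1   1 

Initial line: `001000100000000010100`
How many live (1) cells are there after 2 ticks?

111101110000000111111
111111111000001111111
count of 1: 16

16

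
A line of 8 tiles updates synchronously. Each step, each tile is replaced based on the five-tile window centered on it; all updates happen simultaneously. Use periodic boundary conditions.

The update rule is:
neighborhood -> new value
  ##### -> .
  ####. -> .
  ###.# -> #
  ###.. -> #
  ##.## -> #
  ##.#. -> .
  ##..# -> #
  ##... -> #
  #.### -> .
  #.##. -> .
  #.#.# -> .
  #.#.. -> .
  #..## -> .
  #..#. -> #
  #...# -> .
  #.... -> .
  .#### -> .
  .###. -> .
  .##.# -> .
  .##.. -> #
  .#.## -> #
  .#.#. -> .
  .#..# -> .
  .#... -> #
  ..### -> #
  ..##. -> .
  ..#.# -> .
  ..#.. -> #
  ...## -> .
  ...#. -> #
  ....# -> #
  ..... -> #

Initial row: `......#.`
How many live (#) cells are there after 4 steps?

3

step 1: .#######
step 2: #......#
step 3: ##.###..
step 4: ..#..##.
count of #: 3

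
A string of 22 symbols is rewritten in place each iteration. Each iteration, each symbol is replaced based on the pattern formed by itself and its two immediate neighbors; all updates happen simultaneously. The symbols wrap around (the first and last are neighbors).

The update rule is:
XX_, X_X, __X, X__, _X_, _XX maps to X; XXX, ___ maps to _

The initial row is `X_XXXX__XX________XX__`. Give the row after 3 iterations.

_XX__XX__XXXX__XXXX___

XXX__XXXXXX______XXXXX
__XXXX____XX____XX____
_XX__XX__XXXX__XXXX___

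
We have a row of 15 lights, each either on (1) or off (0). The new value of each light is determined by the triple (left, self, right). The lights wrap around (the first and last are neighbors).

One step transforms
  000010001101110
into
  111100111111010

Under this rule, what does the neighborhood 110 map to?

At position 9 the neighborhood is 110; the next row has 1 there.

1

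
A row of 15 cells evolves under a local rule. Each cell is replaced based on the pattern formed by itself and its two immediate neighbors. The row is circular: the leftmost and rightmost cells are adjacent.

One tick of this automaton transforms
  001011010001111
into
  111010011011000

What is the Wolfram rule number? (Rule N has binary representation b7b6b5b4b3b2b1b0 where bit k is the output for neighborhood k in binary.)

position 12: 111 → 0  (bit 7 = 0)
position 5: 110 → 0  (bit 6 = 0)
position 3: 101 → 0  (bit 5 = 0)
position 0: 100 → 1  (bit 4 = 1)
position 4: 011 → 1  (bit 3 = 1)
position 2: 010 → 1  (bit 2 = 1)
position 1: 001 → 1  (bit 1 = 1)
position 9: 000 → 0  (bit 0 = 0)
bits b7..b0 = 00011110 = 30

30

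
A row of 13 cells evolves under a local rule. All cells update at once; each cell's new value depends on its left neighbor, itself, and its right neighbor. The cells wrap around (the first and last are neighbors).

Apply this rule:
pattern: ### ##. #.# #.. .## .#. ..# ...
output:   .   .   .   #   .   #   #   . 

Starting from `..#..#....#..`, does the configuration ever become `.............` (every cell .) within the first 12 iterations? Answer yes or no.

yes

.######..###.
#......##...#
.#....#..#.#.
###..#####.##
...##........
..#..#.......
.######......
#......#.....
##....###...#
..#..#...#.#.
.######.##.##
.............
all cells are . at iteration 12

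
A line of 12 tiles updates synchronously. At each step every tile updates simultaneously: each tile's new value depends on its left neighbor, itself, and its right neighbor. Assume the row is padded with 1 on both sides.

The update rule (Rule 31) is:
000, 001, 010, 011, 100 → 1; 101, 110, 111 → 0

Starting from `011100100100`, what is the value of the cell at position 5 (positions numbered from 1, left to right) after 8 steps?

step 1: 010011111111
step 2: 011110000000
step 3: 010001111111
step 4: 011111000000
step 5: 010000111111
step 6: 011111100000
step 7: 010000011111
step 8: 011111110000
position 5 holds 1

1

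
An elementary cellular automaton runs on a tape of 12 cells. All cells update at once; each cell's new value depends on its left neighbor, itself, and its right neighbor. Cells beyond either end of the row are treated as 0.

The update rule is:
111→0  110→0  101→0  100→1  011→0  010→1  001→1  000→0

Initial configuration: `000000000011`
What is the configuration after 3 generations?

000000000100
000000001110
000000010001

000000010001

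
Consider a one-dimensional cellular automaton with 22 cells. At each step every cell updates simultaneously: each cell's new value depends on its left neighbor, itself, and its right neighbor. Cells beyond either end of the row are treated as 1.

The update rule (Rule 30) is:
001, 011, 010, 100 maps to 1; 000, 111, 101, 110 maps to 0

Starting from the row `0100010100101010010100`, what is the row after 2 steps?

0100100100001010000100

step 1: 0110110111101011110111
step 2: 0100100100001010000100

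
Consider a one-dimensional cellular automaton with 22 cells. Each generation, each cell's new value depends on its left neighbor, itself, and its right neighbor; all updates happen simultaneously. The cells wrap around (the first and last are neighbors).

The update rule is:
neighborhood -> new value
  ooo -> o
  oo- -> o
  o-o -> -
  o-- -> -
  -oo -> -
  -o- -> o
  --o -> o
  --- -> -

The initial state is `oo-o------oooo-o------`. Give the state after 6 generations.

-o-o-o-o-o-o-o-o-o-o-o

-o-o-----o-ooo-o-----o
-o-o----oo--oo-o----oo
-o-o---o-o-o-o-o---o-o
-o-o--oo-o-o-o-o--oo-o
-o-o-o-o-o-o-o-o-o-o-o
-o-o-o-o-o-o-o-o-o-o-o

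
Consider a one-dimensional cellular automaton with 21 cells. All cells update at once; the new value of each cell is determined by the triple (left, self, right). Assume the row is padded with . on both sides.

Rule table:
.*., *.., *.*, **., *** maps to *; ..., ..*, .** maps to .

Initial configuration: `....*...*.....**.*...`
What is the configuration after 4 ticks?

.......**..**.....***

....**..**.....****..
.....**..**.....****.
......**..**.....****
.......**..**.....***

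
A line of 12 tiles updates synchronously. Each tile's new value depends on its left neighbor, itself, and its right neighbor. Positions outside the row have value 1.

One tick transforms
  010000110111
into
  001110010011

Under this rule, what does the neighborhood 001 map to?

At position 5 the neighborhood is 001; the next row has 0 there.

0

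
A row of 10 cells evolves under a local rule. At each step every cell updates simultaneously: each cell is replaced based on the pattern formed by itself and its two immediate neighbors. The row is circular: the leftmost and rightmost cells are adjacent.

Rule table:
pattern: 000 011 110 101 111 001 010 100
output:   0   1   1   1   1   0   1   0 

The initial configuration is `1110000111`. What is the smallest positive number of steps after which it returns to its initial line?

1

1110000111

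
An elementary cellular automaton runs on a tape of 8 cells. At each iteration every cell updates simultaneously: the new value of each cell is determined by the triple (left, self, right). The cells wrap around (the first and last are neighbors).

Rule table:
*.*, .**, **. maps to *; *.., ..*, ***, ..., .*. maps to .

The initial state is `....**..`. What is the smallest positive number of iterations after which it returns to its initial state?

1

....**..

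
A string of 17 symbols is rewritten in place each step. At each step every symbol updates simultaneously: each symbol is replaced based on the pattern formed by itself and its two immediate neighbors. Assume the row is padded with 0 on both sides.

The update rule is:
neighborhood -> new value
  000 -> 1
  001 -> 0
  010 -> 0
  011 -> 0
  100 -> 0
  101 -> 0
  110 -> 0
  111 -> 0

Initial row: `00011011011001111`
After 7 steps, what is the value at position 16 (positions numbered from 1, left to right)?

11000000000000000
00011111111111111
11000000000000000  (repeats step 1; period 2)
step 7: 11000000000000000
position 16 holds 0

0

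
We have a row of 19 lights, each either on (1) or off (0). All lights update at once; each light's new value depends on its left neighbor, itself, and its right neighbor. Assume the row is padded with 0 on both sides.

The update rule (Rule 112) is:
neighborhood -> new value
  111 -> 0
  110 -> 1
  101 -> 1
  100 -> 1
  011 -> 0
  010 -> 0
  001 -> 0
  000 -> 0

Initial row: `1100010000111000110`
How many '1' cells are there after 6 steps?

0110001000001100011
0011000100000110001
0001100010000011000
0000110001000001100
0000011000100000110
0000001100010000011
count of 1: 5

5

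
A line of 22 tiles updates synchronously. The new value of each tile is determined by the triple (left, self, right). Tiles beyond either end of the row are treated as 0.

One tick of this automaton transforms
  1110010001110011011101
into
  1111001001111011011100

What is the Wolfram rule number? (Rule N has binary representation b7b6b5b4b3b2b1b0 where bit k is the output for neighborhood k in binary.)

216

position 1: 111 → 1  (bit 7 = 1)
position 2: 110 → 1  (bit 6 = 1)
position 16: 101 → 0  (bit 5 = 0)
position 3: 100 → 1  (bit 4 = 1)
position 0: 011 → 1  (bit 3 = 1)
position 5: 010 → 0  (bit 2 = 0)
position 4: 001 → 0  (bit 1 = 0)
position 7: 000 → 0  (bit 0 = 0)
bits b7..b0 = 11011000 = 216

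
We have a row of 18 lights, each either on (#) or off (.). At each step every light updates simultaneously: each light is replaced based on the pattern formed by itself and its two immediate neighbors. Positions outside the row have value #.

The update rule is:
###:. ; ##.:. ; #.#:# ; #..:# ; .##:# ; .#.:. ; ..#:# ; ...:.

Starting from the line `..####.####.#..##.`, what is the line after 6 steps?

step 1: ###...##...#.###.#
step 2: ...#.##.#.#.##..##
step 3: #.#.##.#.#.##.###.
step 4: .#.##.#.#.##.##..#
step 5: #.##.#.#.##.##.###
step 6: .##.#.#.##.##.##..

.##.#.#.##.##.##..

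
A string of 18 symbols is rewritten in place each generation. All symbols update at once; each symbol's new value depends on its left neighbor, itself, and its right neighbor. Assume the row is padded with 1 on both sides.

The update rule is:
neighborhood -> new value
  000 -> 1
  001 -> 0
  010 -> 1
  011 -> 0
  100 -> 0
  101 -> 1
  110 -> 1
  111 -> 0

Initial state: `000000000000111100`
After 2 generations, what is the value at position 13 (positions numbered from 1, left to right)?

011111111110000100
100000000010110100
position 13 holds 1

1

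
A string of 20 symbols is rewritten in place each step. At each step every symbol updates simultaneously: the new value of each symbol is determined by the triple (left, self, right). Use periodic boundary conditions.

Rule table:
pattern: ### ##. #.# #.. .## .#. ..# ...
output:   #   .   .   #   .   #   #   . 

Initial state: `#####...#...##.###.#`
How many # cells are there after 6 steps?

####.#.###.#....#...
.##..#..#..##..###.#
...########..##.#..#
#.#.######.##...####
..#..####....#.#.###
#####.##.#..##.#..#.
count of #: 12

12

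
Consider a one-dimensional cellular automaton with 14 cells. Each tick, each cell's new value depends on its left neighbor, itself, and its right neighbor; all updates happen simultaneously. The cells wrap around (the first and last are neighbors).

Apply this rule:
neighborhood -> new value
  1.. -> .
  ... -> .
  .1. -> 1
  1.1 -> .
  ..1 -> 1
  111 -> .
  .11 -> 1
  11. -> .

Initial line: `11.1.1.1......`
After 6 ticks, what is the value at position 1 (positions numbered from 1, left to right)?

.

tick 1: 1..1.1.1.....1
tick 2: ..11.1.1....11
tick 3: .11..1.1...11.
tick 4: 11..11.1..11..
tick 5: 1..11..1.11..1
tick 6: ..11..11.1..11
position 1 holds .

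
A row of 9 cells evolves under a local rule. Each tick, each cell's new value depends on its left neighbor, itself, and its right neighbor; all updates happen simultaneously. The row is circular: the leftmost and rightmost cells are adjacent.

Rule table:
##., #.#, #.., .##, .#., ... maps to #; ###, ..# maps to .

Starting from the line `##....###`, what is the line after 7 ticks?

.####.#..
.#..#####
###.#...#
..#####.#
#.#...###
#####.#..
#...####.

#...####.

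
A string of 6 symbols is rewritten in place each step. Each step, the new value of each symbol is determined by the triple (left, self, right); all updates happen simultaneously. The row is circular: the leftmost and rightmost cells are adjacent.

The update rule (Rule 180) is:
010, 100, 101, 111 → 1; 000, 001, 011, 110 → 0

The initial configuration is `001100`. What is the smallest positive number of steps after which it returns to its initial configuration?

6

step 1: 000010
step 2: 000011
step 3: 100000
step 4: 110000
step 5: 001000
step 6: 001100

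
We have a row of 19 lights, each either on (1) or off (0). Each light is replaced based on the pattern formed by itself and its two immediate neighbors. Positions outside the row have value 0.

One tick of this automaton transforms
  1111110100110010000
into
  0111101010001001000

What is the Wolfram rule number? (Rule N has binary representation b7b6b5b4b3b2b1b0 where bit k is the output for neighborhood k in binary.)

position 1: 111 → 1  (bit 7 = 1)
position 5: 110 → 0  (bit 6 = 0)
position 6: 101 → 1  (bit 5 = 1)
position 8: 100 → 1  (bit 4 = 1)
position 0: 011 → 0  (bit 3 = 0)
position 7: 010 → 0  (bit 2 = 0)
position 9: 001 → 0  (bit 1 = 0)
position 16: 000 → 0  (bit 0 = 0)
bits b7..b0 = 10110000 = 176

176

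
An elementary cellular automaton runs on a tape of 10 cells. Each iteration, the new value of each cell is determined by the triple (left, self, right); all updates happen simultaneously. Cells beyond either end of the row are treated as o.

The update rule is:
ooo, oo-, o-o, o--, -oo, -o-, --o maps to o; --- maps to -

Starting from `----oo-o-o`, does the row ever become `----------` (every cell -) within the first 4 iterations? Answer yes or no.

no

iteration 1: o--ooooooo
iteration 2: oooooooooo
iteration 3: oooooooooo  (fixed point — unchanged through iteration 4)
iteration 4 is oooooooooo, still not uniform -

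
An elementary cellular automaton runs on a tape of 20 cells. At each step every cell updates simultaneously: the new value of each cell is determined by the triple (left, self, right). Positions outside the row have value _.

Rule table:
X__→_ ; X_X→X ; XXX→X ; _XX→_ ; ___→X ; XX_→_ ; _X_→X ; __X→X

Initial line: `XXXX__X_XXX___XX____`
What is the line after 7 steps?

_XX__XXX_X__XX___XXX
X___X_X_XX_X___XX_X_
X_XXXXXX__XX_XX__XX_
XX_XXXX__X__X___X___
__X_XX__XX_XX_XXX_XX
XXXX___X__X__X_X_X__
_XX__XXX_XX_XXXXXX_X

_XX__XXX_XX_XXXXXX_X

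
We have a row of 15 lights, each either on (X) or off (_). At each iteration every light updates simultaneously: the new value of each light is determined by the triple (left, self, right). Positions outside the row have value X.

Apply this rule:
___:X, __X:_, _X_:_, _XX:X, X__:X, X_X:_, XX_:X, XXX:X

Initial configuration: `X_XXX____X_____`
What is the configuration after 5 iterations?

X_XXXXXXX_XXXX_

X_XXXXXX__XXXX_
X_XXXXXXX_XXXX_
X_XXXXXXX_XXXX_  (fixed point — unchanged through iteration 5)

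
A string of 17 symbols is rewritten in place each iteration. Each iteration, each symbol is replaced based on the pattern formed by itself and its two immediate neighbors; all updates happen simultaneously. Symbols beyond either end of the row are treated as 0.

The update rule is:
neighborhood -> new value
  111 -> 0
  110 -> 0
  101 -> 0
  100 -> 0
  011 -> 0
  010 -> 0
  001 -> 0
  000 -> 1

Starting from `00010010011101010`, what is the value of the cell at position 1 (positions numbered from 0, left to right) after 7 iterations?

11000000000000000
00011111111111111
11000000000000000  (repeats iteration 1; period 2)
iteration 7: 11000000000000000
position 1 holds 1

1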